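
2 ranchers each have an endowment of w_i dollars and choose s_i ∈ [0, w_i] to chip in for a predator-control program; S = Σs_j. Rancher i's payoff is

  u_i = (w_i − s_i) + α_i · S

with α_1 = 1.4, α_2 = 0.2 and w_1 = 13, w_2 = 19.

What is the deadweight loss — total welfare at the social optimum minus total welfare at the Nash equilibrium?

∂u_i/∂s_i = α_i − 1, so rancher i contributes w_i if α_i > 1, else 0.
α_i > 1 for i ∈ {1}; NE contributions (13, 0), S = 13.
W^NE = Σw_i − S^NE + (Σα_i)·S^NE = 32 + 0.6·13 = 39.8.
Planner: ∂(Σu_j)/∂s_i = Σα_j − 1 = 0.6 > 0, so everyone contributes w_i; S^SO = 32, W^SO = 32 + 0.6·32 = 51.2.
Deadweight loss = 11.4.

11.4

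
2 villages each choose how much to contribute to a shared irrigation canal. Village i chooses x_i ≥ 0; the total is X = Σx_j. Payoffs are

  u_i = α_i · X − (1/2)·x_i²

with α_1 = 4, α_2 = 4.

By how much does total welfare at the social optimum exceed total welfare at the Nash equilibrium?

16

Village i's FOC: ∂u_i/∂x_i = α_i − x_i = 0, so x_i* = α_i.
NE contributions = (4, 4); X = 8.
W^NE = (Σα)·X − ½Σα_i² = 8² − ½·32 = 48.
Planner sets x_i = Σα_j = 8 for every i, so X^SO = 2·8 = 16.
W^SO = (Σα)·X^SO − ½·2·(Σα)² = (2/2)·8² = 64.
Deadweight loss = W^SO − W^NE = 16.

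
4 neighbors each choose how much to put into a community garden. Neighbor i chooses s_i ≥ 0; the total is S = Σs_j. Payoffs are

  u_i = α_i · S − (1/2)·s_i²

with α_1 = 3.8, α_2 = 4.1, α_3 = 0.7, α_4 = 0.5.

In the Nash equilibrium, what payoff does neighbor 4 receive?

Neighbor i's FOC: ∂u_i/∂s_i = α_i − s_i = 0, so s_i* = α_i.
NE contributions = (3.8, 4.1, 0.7, 0.5); S = 9.1.
u_4 = α_4·S − ½·(s_4)² = 0.5·9.1 − ½·0.5² = 4.425.

4.425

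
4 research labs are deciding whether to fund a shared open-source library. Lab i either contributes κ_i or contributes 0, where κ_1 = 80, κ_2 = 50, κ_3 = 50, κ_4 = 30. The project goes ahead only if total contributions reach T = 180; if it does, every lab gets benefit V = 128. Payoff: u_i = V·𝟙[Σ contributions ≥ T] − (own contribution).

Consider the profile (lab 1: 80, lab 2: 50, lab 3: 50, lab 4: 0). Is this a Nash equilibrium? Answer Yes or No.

Yes

Total = 180 ≥ 180: provided.
Lab 1 (pledges 80, payoff 48): dropping to 0 → total 100, payoff 0. No gain.
Lab 2 (pledges 50, payoff 78): dropping to 0 → total 130, payoff 0. No gain.
Lab 3 (pledges 50, payoff 78): dropping to 0 → total 130, payoff 0. No gain.
Lab 4 (pledges 0, payoff 128): pledging 30 → total 210, payoff 98. No gain.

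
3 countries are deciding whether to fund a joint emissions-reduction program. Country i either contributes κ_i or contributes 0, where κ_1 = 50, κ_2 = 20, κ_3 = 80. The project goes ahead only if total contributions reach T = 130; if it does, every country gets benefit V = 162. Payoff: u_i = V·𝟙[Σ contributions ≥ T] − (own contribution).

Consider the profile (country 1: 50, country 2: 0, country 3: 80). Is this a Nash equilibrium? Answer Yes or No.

Total = 130 ≥ 130: provided.
Country 1 (pledges 50, payoff 112): dropping to 0 → total 80, payoff 0. No gain.
Country 2 (pledges 0, payoff 162): pledging 20 → total 150, payoff 142. No gain.
Country 3 (pledges 80, payoff 82): dropping to 0 → total 50, payoff 0. No gain.

Yes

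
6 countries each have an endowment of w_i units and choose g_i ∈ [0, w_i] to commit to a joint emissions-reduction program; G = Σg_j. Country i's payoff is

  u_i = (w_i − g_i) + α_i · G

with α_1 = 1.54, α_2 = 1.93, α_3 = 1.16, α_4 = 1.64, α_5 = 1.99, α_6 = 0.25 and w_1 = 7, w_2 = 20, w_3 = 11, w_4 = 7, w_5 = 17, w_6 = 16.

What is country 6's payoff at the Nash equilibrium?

31.5

∂u_i/∂g_i = α_i − 1, so country i contributes w_i if α_i > 1, else 0.
α_i > 1 for i ∈ {1, 2, 3, 4, 5}; NE contributions (7, 20, 11, 7, 17, 0), G = 62.
u_6 = (16 − 0) + 0.25·62 = 31.5.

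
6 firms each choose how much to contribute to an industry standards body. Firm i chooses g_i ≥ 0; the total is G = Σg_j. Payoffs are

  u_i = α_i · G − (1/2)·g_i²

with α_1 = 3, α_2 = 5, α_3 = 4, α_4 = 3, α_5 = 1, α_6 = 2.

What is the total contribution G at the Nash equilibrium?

Firm i's FOC: ∂u_i/∂g_i = α_i − g_i = 0, so g_i* = α_i.
NE contributions = (3, 5, 4, 3, 1, 2); G = 18.

18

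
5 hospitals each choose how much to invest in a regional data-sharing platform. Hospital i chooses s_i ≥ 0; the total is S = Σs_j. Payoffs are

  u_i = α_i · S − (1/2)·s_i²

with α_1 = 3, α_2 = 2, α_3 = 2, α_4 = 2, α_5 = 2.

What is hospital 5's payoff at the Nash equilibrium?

20

Hospital i's FOC: ∂u_i/∂s_i = α_i − s_i = 0, so s_i* = α_i.
NE contributions = (3, 2, 2, 2, 2); S = 11.
u_5 = α_5·S − ½·(s_5)² = 2·11 − ½·2² = 20.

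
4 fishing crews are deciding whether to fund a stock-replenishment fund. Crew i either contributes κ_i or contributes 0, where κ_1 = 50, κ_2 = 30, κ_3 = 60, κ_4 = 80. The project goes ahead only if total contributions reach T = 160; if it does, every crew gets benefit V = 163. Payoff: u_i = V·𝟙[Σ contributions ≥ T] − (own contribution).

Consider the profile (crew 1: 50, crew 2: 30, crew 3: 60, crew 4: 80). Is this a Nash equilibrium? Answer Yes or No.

Total = 220 ≥ 160: provided.
Crew 1 (pledges 50, payoff 113): dropping to 0 → total 170, payoff 163. Profitable deviation.

No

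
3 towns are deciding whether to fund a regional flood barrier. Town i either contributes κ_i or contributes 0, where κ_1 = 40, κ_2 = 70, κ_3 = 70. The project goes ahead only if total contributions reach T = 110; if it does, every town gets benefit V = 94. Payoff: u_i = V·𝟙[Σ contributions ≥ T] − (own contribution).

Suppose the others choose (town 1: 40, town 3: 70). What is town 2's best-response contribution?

0

Others' total = 110 ≥ 110; contributing adds cost 70 for no extra benefit.
Best response: 0.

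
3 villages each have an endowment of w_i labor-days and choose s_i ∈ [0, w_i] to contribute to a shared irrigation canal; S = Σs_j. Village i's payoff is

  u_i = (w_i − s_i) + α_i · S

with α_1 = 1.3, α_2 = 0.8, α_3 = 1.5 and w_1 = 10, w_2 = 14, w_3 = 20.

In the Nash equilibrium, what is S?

30

∂u_i/∂s_i = α_i − 1, so village i contributes w_i if α_i > 1, else 0.
α_i > 1 for i ∈ {1, 3}; NE contributions (10, 0, 20), S = 30.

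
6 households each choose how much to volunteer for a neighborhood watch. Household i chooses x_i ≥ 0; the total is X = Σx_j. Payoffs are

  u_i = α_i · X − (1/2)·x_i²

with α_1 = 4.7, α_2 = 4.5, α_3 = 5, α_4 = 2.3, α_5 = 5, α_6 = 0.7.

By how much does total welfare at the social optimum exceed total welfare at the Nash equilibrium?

Household i's FOC: ∂u_i/∂x_i = α_i − x_i = 0, so x_i* = α_i.
NE contributions = (4.7, 4.5, 5, 2.3, 5, 0.7); X = 22.2.
W^NE = (Σα)·X − ½Σα_i² = 22.2² − ½·98.12 = 443.78.
Planner sets x_i = Σα_j = 22.2 for every i, so X^SO = 6·22.2 = 133.2.
W^SO = (Σα)·X^SO − ½·6·(Σα)² = (6/2)·22.2² = 1478.52.
Deadweight loss = W^SO − W^NE = 1034.74.

1034.74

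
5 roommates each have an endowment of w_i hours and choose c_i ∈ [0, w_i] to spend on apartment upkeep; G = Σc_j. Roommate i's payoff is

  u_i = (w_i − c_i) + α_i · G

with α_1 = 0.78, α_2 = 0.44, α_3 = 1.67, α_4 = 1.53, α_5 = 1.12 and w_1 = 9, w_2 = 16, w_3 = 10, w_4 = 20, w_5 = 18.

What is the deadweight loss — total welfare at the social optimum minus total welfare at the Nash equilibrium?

∂u_i/∂c_i = α_i − 1, so roommate i contributes w_i if α_i > 1, else 0.
α_i > 1 for i ∈ {3, 4, 5}; NE contributions (0, 0, 10, 20, 18), G = 48.
W^NE = Σw_i − G^NE + (Σα_i)·G^NE = 73 + 4.54·48 = 290.92.
Planner: ∂(Σu_j)/∂c_i = Σα_j − 1 = 4.54 > 0, so everyone contributes w_i; G^SO = 73, W^SO = 73 + 4.54·73 = 404.42.
Deadweight loss = 113.5.

113.5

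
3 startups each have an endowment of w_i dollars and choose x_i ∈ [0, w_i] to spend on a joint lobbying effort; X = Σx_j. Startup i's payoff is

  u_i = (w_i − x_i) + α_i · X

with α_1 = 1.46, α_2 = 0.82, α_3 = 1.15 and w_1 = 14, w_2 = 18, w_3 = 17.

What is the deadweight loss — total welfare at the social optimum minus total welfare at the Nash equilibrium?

∂u_i/∂x_i = α_i − 1, so startup i contributes w_i if α_i > 1, else 0.
α_i > 1 for i ∈ {1, 3}; NE contributions (14, 0, 17), X = 31.
W^NE = Σw_i − X^NE + (Σα_i)·X^NE = 49 + 2.43·31 = 124.33.
Planner: ∂(Σu_j)/∂x_i = Σα_j − 1 = 2.43 > 0, so everyone contributes w_i; X^SO = 49, W^SO = 49 + 2.43·49 = 168.07.
Deadweight loss = 43.74.

43.74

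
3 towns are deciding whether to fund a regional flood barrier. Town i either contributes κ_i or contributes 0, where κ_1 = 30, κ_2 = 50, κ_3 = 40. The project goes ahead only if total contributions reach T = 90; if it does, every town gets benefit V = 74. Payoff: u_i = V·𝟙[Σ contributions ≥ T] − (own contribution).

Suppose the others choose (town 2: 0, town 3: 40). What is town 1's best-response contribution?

Others' total = 40. Even contributing 30 gives 70 < 90: no benefit either way.
Best response: 0.

0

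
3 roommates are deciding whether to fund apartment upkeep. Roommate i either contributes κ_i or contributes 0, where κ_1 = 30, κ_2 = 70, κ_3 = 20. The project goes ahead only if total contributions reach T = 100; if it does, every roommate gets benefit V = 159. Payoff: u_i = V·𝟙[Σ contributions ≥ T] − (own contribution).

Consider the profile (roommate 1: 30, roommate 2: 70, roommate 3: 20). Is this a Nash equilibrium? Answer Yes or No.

No

Total = 120 ≥ 100: provided.
Roommate 1 (pledges 30, payoff 129): dropping to 0 → total 90, payoff 0. No gain.
Roommate 2 (pledges 70, payoff 89): dropping to 0 → total 50, payoff 0. No gain.
Roommate 3 (pledges 20, payoff 139): dropping to 0 → total 100, payoff 159. Profitable deviation.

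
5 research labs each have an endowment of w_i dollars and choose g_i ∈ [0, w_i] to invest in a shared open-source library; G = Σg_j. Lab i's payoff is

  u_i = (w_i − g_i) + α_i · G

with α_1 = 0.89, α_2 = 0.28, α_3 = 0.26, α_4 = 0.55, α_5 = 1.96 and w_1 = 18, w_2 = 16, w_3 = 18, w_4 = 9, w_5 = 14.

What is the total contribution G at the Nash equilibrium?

14

∂u_i/∂g_i = α_i − 1, so lab i contributes w_i if α_i > 1, else 0.
α_i > 1 for i ∈ {5}; NE contributions (0, 0, 0, 0, 14), G = 14.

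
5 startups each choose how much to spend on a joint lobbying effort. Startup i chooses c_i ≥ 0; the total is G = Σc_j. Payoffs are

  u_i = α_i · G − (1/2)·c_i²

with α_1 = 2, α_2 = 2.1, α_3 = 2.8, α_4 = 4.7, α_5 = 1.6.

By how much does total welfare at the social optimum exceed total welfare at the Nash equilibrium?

281.81

Startup i's FOC: ∂u_i/∂c_i = α_i − c_i = 0, so c_i* = α_i.
NE contributions = (2, 2.1, 2.8, 4.7, 1.6); G = 13.2.
W^NE = (Σα)·G − ½Σα_i² = 13.2² − ½·40.9 = 153.79.
Planner sets c_i = Σα_j = 13.2 for every i, so G^SO = 5·13.2 = 66.
W^SO = (Σα)·G^SO − ½·5·(Σα)² = (5/2)·13.2² = 435.6.
Deadweight loss = W^SO − W^NE = 281.81.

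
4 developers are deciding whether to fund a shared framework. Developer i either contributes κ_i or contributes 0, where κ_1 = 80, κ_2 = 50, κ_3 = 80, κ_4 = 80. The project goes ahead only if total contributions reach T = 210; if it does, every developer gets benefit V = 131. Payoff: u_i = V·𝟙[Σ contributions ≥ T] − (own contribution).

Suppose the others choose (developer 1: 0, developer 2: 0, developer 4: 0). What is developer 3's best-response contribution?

Others' total = 0. Even contributing 80 gives 80 < 210: no benefit either way.
Best response: 0.

0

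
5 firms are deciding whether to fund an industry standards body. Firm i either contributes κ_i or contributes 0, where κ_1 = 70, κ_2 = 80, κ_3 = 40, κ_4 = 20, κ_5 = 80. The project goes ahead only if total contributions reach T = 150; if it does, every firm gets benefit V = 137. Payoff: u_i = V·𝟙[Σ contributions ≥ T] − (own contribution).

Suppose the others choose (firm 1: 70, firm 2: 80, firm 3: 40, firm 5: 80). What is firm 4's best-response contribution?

Others' total = 270 ≥ 150; contributing adds cost 20 for no extra benefit.
Best response: 0.

0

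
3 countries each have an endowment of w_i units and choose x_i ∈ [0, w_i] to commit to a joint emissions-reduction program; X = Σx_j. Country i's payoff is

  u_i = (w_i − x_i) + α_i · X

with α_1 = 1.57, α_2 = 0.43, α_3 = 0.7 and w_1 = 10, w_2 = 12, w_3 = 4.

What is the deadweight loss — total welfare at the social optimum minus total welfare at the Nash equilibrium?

∂u_i/∂x_i = α_i − 1, so country i contributes w_i if α_i > 1, else 0.
α_i > 1 for i ∈ {1}; NE contributions (10, 0, 0), X = 10.
W^NE = Σw_i − X^NE + (Σα_i)·X^NE = 26 + 1.7·10 = 43.
Planner: ∂(Σu_j)/∂x_i = Σα_j − 1 = 1.7 > 0, so everyone contributes w_i; X^SO = 26, W^SO = 26 + 1.7·26 = 70.2.
Deadweight loss = 27.2.

27.2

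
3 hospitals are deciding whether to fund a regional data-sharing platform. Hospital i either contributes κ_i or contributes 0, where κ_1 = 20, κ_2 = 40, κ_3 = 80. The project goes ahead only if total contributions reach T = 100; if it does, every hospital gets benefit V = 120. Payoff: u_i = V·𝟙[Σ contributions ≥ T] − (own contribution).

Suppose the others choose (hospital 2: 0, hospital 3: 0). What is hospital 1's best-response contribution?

Others' total = 0. Even contributing 20 gives 20 < 100: no benefit either way.
Best response: 0.

0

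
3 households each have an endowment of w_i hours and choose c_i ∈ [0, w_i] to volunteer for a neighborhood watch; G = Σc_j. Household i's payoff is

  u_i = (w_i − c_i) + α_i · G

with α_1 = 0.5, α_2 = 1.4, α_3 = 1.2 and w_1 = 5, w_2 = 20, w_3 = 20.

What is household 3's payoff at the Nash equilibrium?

48

∂u_i/∂c_i = α_i − 1, so household i contributes w_i if α_i > 1, else 0.
α_i > 1 for i ∈ {2, 3}; NE contributions (0, 20, 20), G = 40.
u_3 = (20 − 20) + 1.2·40 = 48.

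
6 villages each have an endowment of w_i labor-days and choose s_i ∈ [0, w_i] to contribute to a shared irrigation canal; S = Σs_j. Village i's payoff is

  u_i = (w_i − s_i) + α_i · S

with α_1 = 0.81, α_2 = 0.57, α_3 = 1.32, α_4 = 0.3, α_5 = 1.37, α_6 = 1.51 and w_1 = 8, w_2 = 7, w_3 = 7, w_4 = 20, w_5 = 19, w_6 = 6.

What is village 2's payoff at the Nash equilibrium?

25.24

∂u_i/∂s_i = α_i − 1, so village i contributes w_i if α_i > 1, else 0.
α_i > 1 for i ∈ {3, 5, 6}; NE contributions (0, 0, 7, 0, 19, 6), S = 32.
u_2 = (7 − 0) + 0.57·32 = 25.24.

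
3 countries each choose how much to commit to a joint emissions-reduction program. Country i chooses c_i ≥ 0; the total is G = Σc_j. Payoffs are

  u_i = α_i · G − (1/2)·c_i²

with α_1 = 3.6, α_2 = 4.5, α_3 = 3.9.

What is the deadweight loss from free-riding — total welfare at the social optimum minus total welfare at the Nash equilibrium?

96.21

Country i's FOC: ∂u_i/∂c_i = α_i − c_i = 0, so c_i* = α_i.
NE contributions = (3.6, 4.5, 3.9); G = 12.
W^NE = (Σα)·G − ½Σα_i² = 12² − ½·48.42 = 119.79.
Planner sets c_i = Σα_j = 12 for every i, so G^SO = 3·12 = 36.
W^SO = (Σα)·G^SO − ½·3·(Σα)² = (3/2)·12² = 216.
Deadweight loss = W^SO − W^NE = 96.21.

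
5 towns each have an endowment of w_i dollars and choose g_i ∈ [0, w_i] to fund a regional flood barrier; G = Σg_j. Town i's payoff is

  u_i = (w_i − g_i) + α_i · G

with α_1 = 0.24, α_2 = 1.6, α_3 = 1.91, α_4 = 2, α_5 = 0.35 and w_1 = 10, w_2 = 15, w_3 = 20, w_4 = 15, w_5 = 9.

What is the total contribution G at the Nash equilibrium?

50

∂u_i/∂g_i = α_i − 1, so town i contributes w_i if α_i > 1, else 0.
α_i > 1 for i ∈ {2, 3, 4}; NE contributions (0, 15, 20, 15, 0), G = 50.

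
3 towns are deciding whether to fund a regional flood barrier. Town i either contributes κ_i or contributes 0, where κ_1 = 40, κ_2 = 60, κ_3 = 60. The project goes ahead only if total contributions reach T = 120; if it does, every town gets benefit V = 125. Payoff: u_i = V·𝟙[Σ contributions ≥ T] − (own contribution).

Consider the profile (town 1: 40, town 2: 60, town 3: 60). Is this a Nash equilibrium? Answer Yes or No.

No

Total = 160 ≥ 120: provided.
Town 1 (pledges 40, payoff 85): dropping to 0 → total 120, payoff 125. Profitable deviation.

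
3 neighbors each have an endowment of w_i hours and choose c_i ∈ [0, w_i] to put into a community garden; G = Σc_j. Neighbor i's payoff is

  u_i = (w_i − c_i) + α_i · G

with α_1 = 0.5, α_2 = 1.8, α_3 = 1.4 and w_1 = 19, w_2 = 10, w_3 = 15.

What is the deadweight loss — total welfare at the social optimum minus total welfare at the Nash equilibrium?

51.3

∂u_i/∂c_i = α_i − 1, so neighbor i contributes w_i if α_i > 1, else 0.
α_i > 1 for i ∈ {2, 3}; NE contributions (0, 10, 15), G = 25.
W^NE = Σw_i − G^NE + (Σα_i)·G^NE = 44 + 2.7·25 = 111.5.
Planner: ∂(Σu_j)/∂c_i = Σα_j − 1 = 2.7 > 0, so everyone contributes w_i; G^SO = 44, W^SO = 44 + 2.7·44 = 162.8.
Deadweight loss = 51.3.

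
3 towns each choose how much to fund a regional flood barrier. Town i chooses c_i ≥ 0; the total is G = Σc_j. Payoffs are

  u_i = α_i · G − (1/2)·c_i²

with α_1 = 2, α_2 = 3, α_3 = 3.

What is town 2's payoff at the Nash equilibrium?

Town i's FOC: ∂u_i/∂c_i = α_i − c_i = 0, so c_i* = α_i.
NE contributions = (2, 3, 3); G = 8.
u_2 = α_2·G − ½·(c_2)² = 3·8 − ½·3² = 19.5.

19.5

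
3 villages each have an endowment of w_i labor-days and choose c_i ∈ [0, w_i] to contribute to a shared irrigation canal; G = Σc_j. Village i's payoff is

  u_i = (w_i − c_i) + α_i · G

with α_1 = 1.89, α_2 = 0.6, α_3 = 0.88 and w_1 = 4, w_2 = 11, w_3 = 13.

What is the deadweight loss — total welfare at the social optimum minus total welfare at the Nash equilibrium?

∂u_i/∂c_i = α_i − 1, so village i contributes w_i if α_i > 1, else 0.
α_i > 1 for i ∈ {1}; NE contributions (4, 0, 0), G = 4.
W^NE = Σw_i − G^NE + (Σα_i)·G^NE = 28 + 2.37·4 = 37.48.
Planner: ∂(Σu_j)/∂c_i = Σα_j − 1 = 2.37 > 0, so everyone contributes w_i; G^SO = 28, W^SO = 28 + 2.37·28 = 94.36.
Deadweight loss = 56.88.

56.88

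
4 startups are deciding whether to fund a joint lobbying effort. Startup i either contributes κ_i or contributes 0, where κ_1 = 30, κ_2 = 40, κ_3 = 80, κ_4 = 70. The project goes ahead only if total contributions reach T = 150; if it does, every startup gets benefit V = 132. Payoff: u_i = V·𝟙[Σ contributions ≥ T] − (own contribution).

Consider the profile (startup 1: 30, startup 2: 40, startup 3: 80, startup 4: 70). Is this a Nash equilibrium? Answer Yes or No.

No

Total = 220 ≥ 150: provided.
Startup 1 (pledges 30, payoff 102): dropping to 0 → total 190, payoff 132. Profitable deviation.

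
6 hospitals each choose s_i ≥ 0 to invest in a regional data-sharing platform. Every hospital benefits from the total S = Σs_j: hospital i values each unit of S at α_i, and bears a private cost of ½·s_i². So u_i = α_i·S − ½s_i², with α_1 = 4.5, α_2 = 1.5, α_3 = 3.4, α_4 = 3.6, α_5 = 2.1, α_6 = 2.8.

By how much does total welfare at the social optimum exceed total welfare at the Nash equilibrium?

Hospital i's FOC: ∂u_i/∂s_i = α_i − s_i = 0, so s_i* = α_i.
NE contributions = (4.5, 1.5, 3.4, 3.6, 2.1, 2.8); S = 17.9.
W^NE = (Σα)·S − ½Σα_i² = 17.9² − ½·59.27 = 290.775.
Planner sets s_i = Σα_j = 17.9 for every i, so S^SO = 6·17.9 = 107.4.
W^SO = (Σα)·S^SO − ½·6·(Σα)² = (6/2)·17.9² = 961.23.
Deadweight loss = W^SO − W^NE = 670.455.

670.455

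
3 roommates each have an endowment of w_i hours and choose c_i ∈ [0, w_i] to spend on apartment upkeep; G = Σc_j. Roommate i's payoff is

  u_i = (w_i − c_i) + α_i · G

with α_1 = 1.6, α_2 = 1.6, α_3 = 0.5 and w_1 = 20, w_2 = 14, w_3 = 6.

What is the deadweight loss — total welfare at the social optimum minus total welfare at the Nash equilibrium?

∂u_i/∂c_i = α_i − 1, so roommate i contributes w_i if α_i > 1, else 0.
α_i > 1 for i ∈ {1, 2}; NE contributions (20, 14, 0), G = 34.
W^NE = Σw_i − G^NE + (Σα_i)·G^NE = 40 + 2.7·34 = 131.8.
Planner: ∂(Σu_j)/∂c_i = Σα_j − 1 = 2.7 > 0, so everyone contributes w_i; G^SO = 40, W^SO = 40 + 2.7·40 = 148.
Deadweight loss = 16.2.

16.2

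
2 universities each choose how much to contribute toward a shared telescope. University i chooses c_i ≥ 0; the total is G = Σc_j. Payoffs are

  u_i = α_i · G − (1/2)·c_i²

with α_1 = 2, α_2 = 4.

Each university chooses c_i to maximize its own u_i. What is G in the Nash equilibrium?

University i's FOC: ∂u_i/∂c_i = α_i − c_i = 0, so c_i* = α_i.
NE contributions = (2, 4); G = 6.

6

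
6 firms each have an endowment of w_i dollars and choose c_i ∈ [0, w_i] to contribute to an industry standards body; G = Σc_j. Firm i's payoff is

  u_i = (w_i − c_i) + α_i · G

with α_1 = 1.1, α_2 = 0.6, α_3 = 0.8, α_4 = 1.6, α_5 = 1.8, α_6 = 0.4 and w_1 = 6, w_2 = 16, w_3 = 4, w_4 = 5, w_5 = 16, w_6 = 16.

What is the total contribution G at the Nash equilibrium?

27

∂u_i/∂c_i = α_i − 1, so firm i contributes w_i if α_i > 1, else 0.
α_i > 1 for i ∈ {1, 4, 5}; NE contributions (6, 0, 0, 5, 16, 0), G = 27.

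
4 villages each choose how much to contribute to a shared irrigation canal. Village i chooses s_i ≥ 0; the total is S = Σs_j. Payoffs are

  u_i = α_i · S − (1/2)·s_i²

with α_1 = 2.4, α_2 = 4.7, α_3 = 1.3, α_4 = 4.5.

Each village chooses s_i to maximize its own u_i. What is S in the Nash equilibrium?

12.9

Village i's FOC: ∂u_i/∂s_i = α_i − s_i = 0, so s_i* = α_i.
NE contributions = (2.4, 4.7, 1.3, 4.5); S = 12.9.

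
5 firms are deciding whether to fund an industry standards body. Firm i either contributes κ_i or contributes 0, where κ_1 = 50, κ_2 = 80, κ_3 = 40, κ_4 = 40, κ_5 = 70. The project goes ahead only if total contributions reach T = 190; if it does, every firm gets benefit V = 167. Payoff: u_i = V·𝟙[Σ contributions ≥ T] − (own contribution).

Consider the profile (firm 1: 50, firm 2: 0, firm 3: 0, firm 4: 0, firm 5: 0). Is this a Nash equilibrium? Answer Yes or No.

Total = 50 < 190: not provided.
Firm 1 (pledges 50, payoff -50): dropping to 0 → total 0, payoff 0. Profitable deviation.

No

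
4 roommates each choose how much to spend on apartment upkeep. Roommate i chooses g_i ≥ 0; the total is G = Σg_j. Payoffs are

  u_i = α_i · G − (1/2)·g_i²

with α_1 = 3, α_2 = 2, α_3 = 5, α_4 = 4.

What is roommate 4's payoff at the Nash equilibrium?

48

Roommate i's FOC: ∂u_i/∂g_i = α_i − g_i = 0, so g_i* = α_i.
NE contributions = (3, 2, 5, 4); G = 14.
u_4 = α_4·G − ½·(g_4)² = 4·14 − ½·4² = 48.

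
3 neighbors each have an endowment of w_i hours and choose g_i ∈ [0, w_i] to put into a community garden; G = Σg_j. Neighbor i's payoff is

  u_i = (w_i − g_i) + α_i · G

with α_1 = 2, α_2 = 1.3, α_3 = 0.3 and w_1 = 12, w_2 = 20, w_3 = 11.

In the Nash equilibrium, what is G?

32

∂u_i/∂g_i = α_i − 1, so neighbor i contributes w_i if α_i > 1, else 0.
α_i > 1 for i ∈ {1, 2}; NE contributions (12, 20, 0), G = 32.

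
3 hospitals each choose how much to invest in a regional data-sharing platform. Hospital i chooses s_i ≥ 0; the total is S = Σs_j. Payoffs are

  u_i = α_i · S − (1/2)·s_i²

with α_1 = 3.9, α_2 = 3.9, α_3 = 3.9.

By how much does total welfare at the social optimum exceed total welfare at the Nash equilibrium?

Hospital i's FOC: ∂u_i/∂s_i = α_i − s_i = 0, so s_i* = α_i.
NE contributions = (3.9, 3.9, 3.9); S = 11.7.
W^NE = (Σα)·S − ½Σα_i² = 11.7² − ½·45.63 = 114.075.
Planner sets s_i = Σα_j = 11.7 for every i, so S^SO = 3·11.7 = 35.1.
W^SO = (Σα)·S^SO − ½·3·(Σα)² = (3/2)·11.7² = 205.335.
Deadweight loss = W^SO − W^NE = 91.26.

91.26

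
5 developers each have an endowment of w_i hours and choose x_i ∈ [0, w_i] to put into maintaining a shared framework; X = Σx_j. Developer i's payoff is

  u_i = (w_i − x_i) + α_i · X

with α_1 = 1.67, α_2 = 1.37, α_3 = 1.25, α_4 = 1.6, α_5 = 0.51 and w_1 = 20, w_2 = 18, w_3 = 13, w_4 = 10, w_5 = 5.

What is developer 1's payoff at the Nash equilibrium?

∂u_i/∂x_i = α_i − 1, so developer i contributes w_i if α_i > 1, else 0.
α_i > 1 for i ∈ {1, 2, 3, 4}; NE contributions (20, 18, 13, 10, 0), X = 61.
u_1 = (20 − 20) + 1.67·61 = 101.87.

101.87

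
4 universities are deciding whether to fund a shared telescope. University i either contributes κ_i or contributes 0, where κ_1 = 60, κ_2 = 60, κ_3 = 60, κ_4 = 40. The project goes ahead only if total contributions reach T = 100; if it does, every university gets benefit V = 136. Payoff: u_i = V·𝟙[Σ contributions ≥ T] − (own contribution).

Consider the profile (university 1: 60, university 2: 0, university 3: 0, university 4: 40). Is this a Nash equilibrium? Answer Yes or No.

Yes

Total = 100 ≥ 100: provided.
University 1 (pledges 60, payoff 76): dropping to 0 → total 40, payoff 0. No gain.
University 2 (pledges 0, payoff 136): pledging 60 → total 160, payoff 76. No gain.
University 3 (pledges 0, payoff 136): pledging 60 → total 160, payoff 76. No gain.
University 4 (pledges 40, payoff 96): dropping to 0 → total 60, payoff 0. No gain.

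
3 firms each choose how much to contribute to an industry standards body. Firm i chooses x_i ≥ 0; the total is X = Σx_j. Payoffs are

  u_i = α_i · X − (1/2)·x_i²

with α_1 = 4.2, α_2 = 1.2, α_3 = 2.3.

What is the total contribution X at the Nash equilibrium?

7.7

Firm i's FOC: ∂u_i/∂x_i = α_i − x_i = 0, so x_i* = α_i.
NE contributions = (4.2, 1.2, 2.3); X = 7.7.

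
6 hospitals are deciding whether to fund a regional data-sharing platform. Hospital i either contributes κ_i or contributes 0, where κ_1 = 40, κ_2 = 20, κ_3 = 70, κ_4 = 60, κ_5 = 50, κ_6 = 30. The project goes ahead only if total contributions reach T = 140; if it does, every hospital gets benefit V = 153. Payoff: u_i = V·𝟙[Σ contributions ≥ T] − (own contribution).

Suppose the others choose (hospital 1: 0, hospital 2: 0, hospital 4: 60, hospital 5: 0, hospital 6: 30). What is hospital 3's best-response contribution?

70

Others' total = 90. Contributing 70 brings total to 160 ≥ 140: gain V − κ_3 = 83.
Best response: 70.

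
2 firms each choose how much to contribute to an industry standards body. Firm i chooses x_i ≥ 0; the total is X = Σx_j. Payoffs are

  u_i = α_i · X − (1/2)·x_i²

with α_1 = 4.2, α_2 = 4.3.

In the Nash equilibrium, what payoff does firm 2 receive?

Firm i's FOC: ∂u_i/∂x_i = α_i − x_i = 0, so x_i* = α_i.
NE contributions = (4.2, 4.3); X = 8.5.
u_2 = α_2·X − ½·(x_2)² = 4.3·8.5 − ½·4.3² = 27.305.

27.305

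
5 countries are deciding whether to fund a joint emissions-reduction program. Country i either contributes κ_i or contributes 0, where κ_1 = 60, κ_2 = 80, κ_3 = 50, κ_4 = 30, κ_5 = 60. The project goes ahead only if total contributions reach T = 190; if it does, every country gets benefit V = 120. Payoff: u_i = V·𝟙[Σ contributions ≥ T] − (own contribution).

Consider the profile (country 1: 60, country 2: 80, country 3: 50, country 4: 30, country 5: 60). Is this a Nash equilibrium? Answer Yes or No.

No

Total = 280 ≥ 190: provided.
Country 1 (pledges 60, payoff 60): dropping to 0 → total 220, payoff 120. Profitable deviation.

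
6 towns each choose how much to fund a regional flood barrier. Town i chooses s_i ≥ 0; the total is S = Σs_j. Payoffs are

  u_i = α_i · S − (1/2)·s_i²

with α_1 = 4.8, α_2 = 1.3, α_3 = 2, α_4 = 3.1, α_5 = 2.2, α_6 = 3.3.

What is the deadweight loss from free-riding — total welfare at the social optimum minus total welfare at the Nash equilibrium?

584.815

Town i's FOC: ∂u_i/∂s_i = α_i − s_i = 0, so s_i* = α_i.
NE contributions = (4.8, 1.3, 2, 3.1, 2.2, 3.3); S = 16.7.
W^NE = (Σα)·S − ½Σα_i² = 16.7² − ½·54.07 = 251.855.
Planner sets s_i = Σα_j = 16.7 for every i, so S^SO = 6·16.7 = 100.2.
W^SO = (Σα)·S^SO − ½·6·(Σα)² = (6/2)·16.7² = 836.67.
Deadweight loss = W^SO − W^NE = 584.815.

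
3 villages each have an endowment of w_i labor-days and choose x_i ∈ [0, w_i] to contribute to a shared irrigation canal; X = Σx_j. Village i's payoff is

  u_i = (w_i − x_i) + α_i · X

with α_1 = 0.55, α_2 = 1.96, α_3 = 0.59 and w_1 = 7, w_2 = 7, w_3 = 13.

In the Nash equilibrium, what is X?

7

∂u_i/∂x_i = α_i − 1, so village i contributes w_i if α_i > 1, else 0.
α_i > 1 for i ∈ {2}; NE contributions (0, 7, 0), X = 7.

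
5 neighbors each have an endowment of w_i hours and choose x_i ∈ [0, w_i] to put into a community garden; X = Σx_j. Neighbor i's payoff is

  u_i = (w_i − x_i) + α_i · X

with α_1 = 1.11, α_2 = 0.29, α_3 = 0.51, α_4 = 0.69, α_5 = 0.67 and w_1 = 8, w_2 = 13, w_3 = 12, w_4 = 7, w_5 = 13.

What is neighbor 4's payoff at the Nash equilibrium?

12.52

∂u_i/∂x_i = α_i − 1, so neighbor i contributes w_i if α_i > 1, else 0.
α_i > 1 for i ∈ {1}; NE contributions (8, 0, 0, 0, 0), X = 8.
u_4 = (7 − 0) + 0.69·8 = 12.52.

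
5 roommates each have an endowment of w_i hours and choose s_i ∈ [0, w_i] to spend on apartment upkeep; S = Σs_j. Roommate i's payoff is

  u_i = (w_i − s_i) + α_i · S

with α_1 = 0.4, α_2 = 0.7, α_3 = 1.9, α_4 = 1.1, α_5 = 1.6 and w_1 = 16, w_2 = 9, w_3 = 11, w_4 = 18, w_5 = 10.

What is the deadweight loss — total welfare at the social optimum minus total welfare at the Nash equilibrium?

∂u_i/∂s_i = α_i − 1, so roommate i contributes w_i if α_i > 1, else 0.
α_i > 1 for i ∈ {3, 4, 5}; NE contributions (0, 0, 11, 18, 10), S = 39.
W^NE = Σw_i − S^NE + (Σα_i)·S^NE = 64 + 4.7·39 = 247.3.
Planner: ∂(Σu_j)/∂s_i = Σα_j − 1 = 4.7 > 0, so everyone contributes w_i; S^SO = 64, W^SO = 64 + 4.7·64 = 364.8.
Deadweight loss = 117.5.

117.5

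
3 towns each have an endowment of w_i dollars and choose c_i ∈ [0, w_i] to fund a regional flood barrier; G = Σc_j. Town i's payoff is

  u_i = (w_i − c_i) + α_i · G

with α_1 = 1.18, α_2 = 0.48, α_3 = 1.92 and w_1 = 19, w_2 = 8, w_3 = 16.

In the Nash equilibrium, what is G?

∂u_i/∂c_i = α_i − 1, so town i contributes w_i if α_i > 1, else 0.
α_i > 1 for i ∈ {1, 3}; NE contributions (19, 0, 16), G = 35.

35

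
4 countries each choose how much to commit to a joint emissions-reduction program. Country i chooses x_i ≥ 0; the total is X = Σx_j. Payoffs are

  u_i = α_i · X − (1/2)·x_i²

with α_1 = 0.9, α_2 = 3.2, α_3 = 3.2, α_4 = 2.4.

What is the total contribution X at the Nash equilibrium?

9.7

Country i's FOC: ∂u_i/∂x_i = α_i − x_i = 0, so x_i* = α_i.
NE contributions = (0.9, 3.2, 3.2, 2.4); X = 9.7.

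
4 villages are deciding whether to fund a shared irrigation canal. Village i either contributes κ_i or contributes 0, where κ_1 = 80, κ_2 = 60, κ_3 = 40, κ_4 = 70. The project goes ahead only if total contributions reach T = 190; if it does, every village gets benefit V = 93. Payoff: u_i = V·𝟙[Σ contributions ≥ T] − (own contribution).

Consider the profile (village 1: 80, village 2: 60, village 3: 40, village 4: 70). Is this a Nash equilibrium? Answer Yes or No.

No

Total = 250 ≥ 190: provided.
Village 1 (pledges 80, payoff 13): dropping to 0 → total 170, payoff 0. No gain.
Village 2 (pledges 60, payoff 33): dropping to 0 → total 190, payoff 93. Profitable deviation.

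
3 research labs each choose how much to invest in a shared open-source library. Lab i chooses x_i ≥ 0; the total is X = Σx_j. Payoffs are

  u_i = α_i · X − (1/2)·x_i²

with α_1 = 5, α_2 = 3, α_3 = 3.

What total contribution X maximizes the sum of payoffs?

33

Planner FOC: ∂(Σu_j)/∂x_i = (Σα_j) − x_i = 0, so x_i^SO = Σα_j = 11 for every i; X^SO = 33.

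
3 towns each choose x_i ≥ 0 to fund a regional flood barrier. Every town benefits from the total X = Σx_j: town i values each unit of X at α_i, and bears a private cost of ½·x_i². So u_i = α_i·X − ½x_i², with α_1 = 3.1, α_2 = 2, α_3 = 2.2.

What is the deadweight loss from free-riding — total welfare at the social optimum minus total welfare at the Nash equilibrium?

35.87

Town i's FOC: ∂u_i/∂x_i = α_i − x_i = 0, so x_i* = α_i.
NE contributions = (3.1, 2, 2.2); X = 7.3.
W^NE = (Σα)·X − ½Σα_i² = 7.3² − ½·18.45 = 44.065.
Planner sets x_i = Σα_j = 7.3 for every i, so X^SO = 3·7.3 = 21.9.
W^SO = (Σα)·X^SO − ½·3·(Σα)² = (3/2)·7.3² = 79.935.
Deadweight loss = W^SO − W^NE = 35.87.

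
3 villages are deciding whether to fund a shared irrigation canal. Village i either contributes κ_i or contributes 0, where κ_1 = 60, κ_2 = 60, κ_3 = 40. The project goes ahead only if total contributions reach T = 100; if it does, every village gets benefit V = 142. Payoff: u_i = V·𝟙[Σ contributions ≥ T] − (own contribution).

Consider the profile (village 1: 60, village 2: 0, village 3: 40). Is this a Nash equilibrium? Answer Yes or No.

Yes

Total = 100 ≥ 100: provided.
Village 1 (pledges 60, payoff 82): dropping to 0 → total 40, payoff 0. No gain.
Village 2 (pledges 0, payoff 142): pledging 60 → total 160, payoff 82. No gain.
Village 3 (pledges 40, payoff 102): dropping to 0 → total 60, payoff 0. No gain.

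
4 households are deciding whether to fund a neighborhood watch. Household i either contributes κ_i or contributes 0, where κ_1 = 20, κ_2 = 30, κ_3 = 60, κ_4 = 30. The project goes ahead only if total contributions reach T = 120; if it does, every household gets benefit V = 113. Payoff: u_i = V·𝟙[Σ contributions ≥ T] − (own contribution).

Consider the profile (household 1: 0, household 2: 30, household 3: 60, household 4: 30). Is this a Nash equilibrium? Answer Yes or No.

Total = 120 ≥ 120: provided.
Household 1 (pledges 0, payoff 113): pledging 20 → total 140, payoff 93. No gain.
Household 2 (pledges 30, payoff 83): dropping to 0 → total 90, payoff 0. No gain.
Household 3 (pledges 60, payoff 53): dropping to 0 → total 60, payoff 0. No gain.
Household 4 (pledges 30, payoff 83): dropping to 0 → total 90, payoff 0. No gain.

Yes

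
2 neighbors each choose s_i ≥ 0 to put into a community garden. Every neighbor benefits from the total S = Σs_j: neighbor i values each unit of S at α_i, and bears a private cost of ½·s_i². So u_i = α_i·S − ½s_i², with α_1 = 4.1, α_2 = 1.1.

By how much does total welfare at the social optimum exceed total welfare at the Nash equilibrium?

Neighbor i's FOC: ∂u_i/∂s_i = α_i − s_i = 0, so s_i* = α_i.
NE contributions = (4.1, 1.1); S = 5.2.
W^NE = (Σα)·S − ½Σα_i² = 5.2² − ½·18.02 = 18.03.
Planner sets s_i = Σα_j = 5.2 for every i, so S^SO = 2·5.2 = 10.4.
W^SO = (Σα)·S^SO − ½·2·(Σα)² = (2/2)·5.2² = 27.04.
Deadweight loss = W^SO − W^NE = 9.01.

9.01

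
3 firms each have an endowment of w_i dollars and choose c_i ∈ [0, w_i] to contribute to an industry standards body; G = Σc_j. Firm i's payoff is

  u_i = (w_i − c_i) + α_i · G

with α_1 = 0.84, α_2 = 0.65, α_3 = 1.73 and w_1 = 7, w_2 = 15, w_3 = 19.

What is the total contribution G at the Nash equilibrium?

19

∂u_i/∂c_i = α_i − 1, so firm i contributes w_i if α_i > 1, else 0.
α_i > 1 for i ∈ {3}; NE contributions (0, 0, 19), G = 19.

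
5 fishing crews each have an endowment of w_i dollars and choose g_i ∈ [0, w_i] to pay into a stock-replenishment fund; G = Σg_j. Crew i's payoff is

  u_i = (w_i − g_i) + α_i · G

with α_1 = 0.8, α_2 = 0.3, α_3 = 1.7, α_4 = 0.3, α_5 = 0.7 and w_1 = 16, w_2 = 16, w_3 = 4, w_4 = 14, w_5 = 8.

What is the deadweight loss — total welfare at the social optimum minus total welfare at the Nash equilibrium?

151.2

∂u_i/∂g_i = α_i − 1, so crew i contributes w_i if α_i > 1, else 0.
α_i > 1 for i ∈ {3}; NE contributions (0, 0, 4, 0, 0), G = 4.
W^NE = Σw_i − G^NE + (Σα_i)·G^NE = 58 + 2.8·4 = 69.2.
Planner: ∂(Σu_j)/∂g_i = Σα_j − 1 = 2.8 > 0, so everyone contributes w_i; G^SO = 58, W^SO = 58 + 2.8·58 = 220.4.
Deadweight loss = 151.2.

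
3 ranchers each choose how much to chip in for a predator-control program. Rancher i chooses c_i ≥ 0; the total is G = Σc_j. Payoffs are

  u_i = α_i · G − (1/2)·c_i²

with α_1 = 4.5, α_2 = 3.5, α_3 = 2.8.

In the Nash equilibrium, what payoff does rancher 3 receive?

Rancher i's FOC: ∂u_i/∂c_i = α_i − c_i = 0, so c_i* = α_i.
NE contributions = (4.5, 3.5, 2.8); G = 10.8.
u_3 = α_3·G − ½·(c_3)² = 2.8·10.8 − ½·2.8² = 26.32.

26.32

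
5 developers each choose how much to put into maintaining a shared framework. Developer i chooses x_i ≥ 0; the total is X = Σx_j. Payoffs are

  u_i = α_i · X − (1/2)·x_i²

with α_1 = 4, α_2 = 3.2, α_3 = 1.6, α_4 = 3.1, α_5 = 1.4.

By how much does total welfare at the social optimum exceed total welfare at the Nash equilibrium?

Developer i's FOC: ∂u_i/∂x_i = α_i − x_i = 0, so x_i* = α_i.
NE contributions = (4, 3.2, 1.6, 3.1, 1.4); X = 13.3.
W^NE = (Σα)·X − ½Σα_i² = 13.3² − ½·40.37 = 156.705.
Planner sets x_i = Σα_j = 13.3 for every i, so X^SO = 5·13.3 = 66.5.
W^SO = (Σα)·X^SO − ½·5·(Σα)² = (5/2)·13.3² = 442.225.
Deadweight loss = W^SO − W^NE = 285.52.

285.52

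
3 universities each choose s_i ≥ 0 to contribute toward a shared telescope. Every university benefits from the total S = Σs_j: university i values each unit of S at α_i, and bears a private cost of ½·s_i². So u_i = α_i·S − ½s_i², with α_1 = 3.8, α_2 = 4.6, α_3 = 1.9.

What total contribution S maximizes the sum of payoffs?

30.9

Planner FOC: ∂(Σu_j)/∂s_i = (Σα_j) − s_i = 0, so s_i^SO = Σα_j = 10.3 for every i; S^SO = 30.9.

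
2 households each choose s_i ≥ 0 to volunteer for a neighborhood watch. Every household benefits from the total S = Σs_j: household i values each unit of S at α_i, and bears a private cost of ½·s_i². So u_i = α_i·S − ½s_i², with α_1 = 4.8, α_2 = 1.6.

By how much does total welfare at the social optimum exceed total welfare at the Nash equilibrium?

Household i's FOC: ∂u_i/∂s_i = α_i − s_i = 0, so s_i* = α_i.
NE contributions = (4.8, 1.6); S = 6.4.
W^NE = (Σα)·S − ½Σα_i² = 6.4² − ½·25.6 = 28.16.
Planner sets s_i = Σα_j = 6.4 for every i, so S^SO = 2·6.4 = 12.8.
W^SO = (Σα)·S^SO − ½·2·(Σα)² = (2/2)·6.4² = 40.96.
Deadweight loss = W^SO − W^NE = 12.8.

12.8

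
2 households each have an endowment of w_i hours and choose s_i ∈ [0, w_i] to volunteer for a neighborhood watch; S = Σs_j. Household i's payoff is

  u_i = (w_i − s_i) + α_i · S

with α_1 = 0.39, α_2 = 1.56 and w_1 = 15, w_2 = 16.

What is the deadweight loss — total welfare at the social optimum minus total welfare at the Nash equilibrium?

14.25

∂u_i/∂s_i = α_i − 1, so household i contributes w_i if α_i > 1, else 0.
α_i > 1 for i ∈ {2}; NE contributions (0, 16), S = 16.
W^NE = Σw_i − S^NE + (Σα_i)·S^NE = 31 + 0.95·16 = 46.2.
Planner: ∂(Σu_j)/∂s_i = Σα_j − 1 = 0.95 > 0, so everyone contributes w_i; S^SO = 31, W^SO = 31 + 0.95·31 = 60.45.
Deadweight loss = 14.25.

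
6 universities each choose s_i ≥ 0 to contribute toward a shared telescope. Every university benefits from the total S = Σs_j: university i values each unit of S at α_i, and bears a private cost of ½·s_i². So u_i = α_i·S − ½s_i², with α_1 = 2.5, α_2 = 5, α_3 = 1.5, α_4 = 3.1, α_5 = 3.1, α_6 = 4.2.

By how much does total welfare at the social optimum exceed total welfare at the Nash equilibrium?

787.9

University i's FOC: ∂u_i/∂s_i = α_i − s_i = 0, so s_i* = α_i.
NE contributions = (2.5, 5, 1.5, 3.1, 3.1, 4.2); S = 19.4.
W^NE = (Σα)·S − ½Σα_i² = 19.4² − ½·70.36 = 341.18.
Planner sets s_i = Σα_j = 19.4 for every i, so S^SO = 6·19.4 = 116.4.
W^SO = (Σα)·S^SO − ½·6·(Σα)² = (6/2)·19.4² = 1129.08.
Deadweight loss = W^SO − W^NE = 787.9.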